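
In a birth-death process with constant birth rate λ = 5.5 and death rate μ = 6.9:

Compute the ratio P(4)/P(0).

For constant rates: P(n)/P(0) = (λ/μ)^n
P(4)/P(0) = (5.5/6.9)^4 = 0.7971^4 = 0.4037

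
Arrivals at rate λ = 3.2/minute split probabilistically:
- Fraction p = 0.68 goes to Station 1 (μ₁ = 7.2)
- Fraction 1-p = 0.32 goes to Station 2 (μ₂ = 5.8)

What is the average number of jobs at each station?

Effective rates: λ₁ = 3.2×0.68 = 2.176, λ₂ = 3.2×0.32 = 1.024
Station 1: ρ₁ = 2.176/7.2 = 0.3022, L₁ = ρ₁/(1-ρ₁) = 0.3022/(1-0.3022) = 0.4331
Station 2: ρ₂ = 1.024/5.8 = 0.17655, L₂ = ρ₂/(1-ρ₂) = 0.17655/(1-0.17655) = 0.2144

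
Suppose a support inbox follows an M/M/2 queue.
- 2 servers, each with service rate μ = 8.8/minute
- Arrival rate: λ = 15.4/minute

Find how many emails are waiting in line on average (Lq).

Traffic intensity: ρ = λ/(cμ) = 15.4/(2×8.8) = 0.8750
Since ρ = 0.8750 < 1, system is stable.
Offered load a = λ/μ = cρ = 15.4/8.8 = 1.7500
P₀ = [ Σₙ₌₀^1 aⁿ/n! + a^2/(2!(1-ρ)) ]⁻¹
Σ = a^0/0! + a^1/1! = 1.0000 + 1.7500 = 2.7500
a^2/(2!(1-ρ)) = 3.0625/(2 × 0.1250) = 12.2500
P₀ = 1/(2.7500 + 12.2500) = 0.06667
Lq = P₀·a^2·ρ / (2!(1-ρ)²) = 0.066667 × 3.0625 × 0.87500 / (2 × 0.015625) = 5.7167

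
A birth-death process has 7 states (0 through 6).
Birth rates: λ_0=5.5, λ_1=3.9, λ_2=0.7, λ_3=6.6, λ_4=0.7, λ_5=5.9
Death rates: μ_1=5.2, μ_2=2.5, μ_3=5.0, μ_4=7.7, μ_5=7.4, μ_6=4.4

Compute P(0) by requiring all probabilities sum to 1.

Ratios P(n)/P(0) = (λ₀···λₙ₋₁)/(μ₁···μₙ):
P(1)/P(0) = (5.5)/(5.2) = 1.0577
P(2)/P(0) = (5.5×3.9)/(5.2×2.5) = 1.6500
P(3)/P(0) = (5.5×3.9×0.7)/(5.2×2.5×5.0) = 0.2310
P(4)/P(0) = (5.5×3.9×0.7×6.6)/(5.2×2.5×5.0×7.7) = 0.1980
P(5)/P(0) = (5.5×3.9×0.7×6.6×0.7)/(5.2×2.5×5.0×7.7×7.4) = 0.01873
P(6)/P(0) = (5.5×3.9×0.7×6.6×0.7×5.9)/(5.2×2.5×5.0×7.7×7.4×4.4) = 0.02511

Normalization: ∑ P(n) = 1
P(0) × (1.0000 + 1.0577 + 1.6500 + 0.2310 + 0.1980 + 0.01873 + 0.02511) = 1
P(0) × 4.1805 = 1
P(0) = 1/4.1805 = 0.2392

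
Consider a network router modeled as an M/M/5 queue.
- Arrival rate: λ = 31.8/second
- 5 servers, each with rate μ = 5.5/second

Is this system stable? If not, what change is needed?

Stability requires ρ = λ/(cμ) < 1
ρ = 31.8/(5 × 5.5) = 31.8/27.50 = 1.1564
Since 1.1564 ≥ 1, the system is UNSTABLE.
Need c > λ/μ = 31.8/5.5 = 5.78.
Minimum servers needed: c = 6.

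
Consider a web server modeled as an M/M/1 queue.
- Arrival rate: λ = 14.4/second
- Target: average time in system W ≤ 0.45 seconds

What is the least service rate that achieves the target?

For M/M/1: W = 1/(μ-λ)
Need W ≤ 0.45, so 1/(μ-λ) ≤ 0.45
μ - λ ≥ 1/0.45 = 2.2222
μ ≥ 14.4 + 2.2222 = 16.6222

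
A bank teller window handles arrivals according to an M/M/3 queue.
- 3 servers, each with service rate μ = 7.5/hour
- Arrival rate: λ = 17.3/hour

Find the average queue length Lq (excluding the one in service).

Traffic intensity: ρ = λ/(cμ) = 17.3/(3×7.5) = 0.7689
Since ρ = 0.7689 < 1, system is stable.
Offered load a = λ/μ = cρ = 17.3/7.5 = 2.3067
P₀ = [ Σₙ₌₀^2 aⁿ/n! + a^3/(3!(1-ρ)) ]⁻¹
Σ = a^0/0! + a^1/1! + a^2/2! = 1.00000 + 2.30667 + 2.66036 = 5.9670
a^3/(3!(1-ρ)) = 12.2731/(6 × 0.23111) = 8.8508
P₀ = 1/(5.9670 + 8.8508) = 0.06749
Lq = P₀·a^3·ρ / (3!(1-ρ)²) = 0.067486 × 12.2731 × 0.76889 / (6 × 0.053412) = 1.9872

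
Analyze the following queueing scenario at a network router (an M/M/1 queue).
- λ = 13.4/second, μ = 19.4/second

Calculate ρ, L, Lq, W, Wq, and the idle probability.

Step 1: ρ = λ/μ = 13.4/19.4 = 0.6907
Step 2: L = λ/(μ-λ) = 13.4/6.00 = 2.2333
Step 3: Lq = λ²/(μ(μ-λ)) = 179.56/(19.4×6.00) = 1.5426
Step 4: W = 1/(μ-λ) = 1/6.00 = 0.166667
Step 5: Wq = λ/(μ(μ-λ)) = 13.4/(19.4×6.00) = 0.1151
Step 6: P(0) = 1-ρ = 0.3093
Verify: L = λW = 13.4×0.166667 = 2.2333 ✔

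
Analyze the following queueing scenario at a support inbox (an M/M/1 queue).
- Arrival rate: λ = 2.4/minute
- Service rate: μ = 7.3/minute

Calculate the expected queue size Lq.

ρ = λ/μ = 2.4/7.3 = 0.3288
For M/M/1: Lq = λ²/(μ(μ-λ))
Lq = 5.76/(7.3 × 4.90)
Lq = 0.1610 emails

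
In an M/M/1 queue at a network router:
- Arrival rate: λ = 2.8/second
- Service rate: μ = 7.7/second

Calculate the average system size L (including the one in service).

ρ = λ/μ = 2.8/7.7 = 0.3636
For M/M/1: L = λ/(μ-λ)
L = 2.8/(7.7-2.8) = 2.8/4.90
L = 0.5714 packets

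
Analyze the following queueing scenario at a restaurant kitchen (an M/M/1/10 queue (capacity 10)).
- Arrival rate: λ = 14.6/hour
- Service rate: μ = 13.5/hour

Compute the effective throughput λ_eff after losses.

ρ = λ/μ = 14.6/13.5 = 1.08148
P₀ = (1-ρ)/(1-ρ^(K+1)) = (1-1.08148)/(1-1.08148^11) = -0.08148/-1.3670 = 0.05960
P_K = P₀×ρ^K = 0.059604 × 1.08148^10 = 0.059604 × 2.1887 = 0.1305
λ_eff = λ(1-P_K) = 14.6 × (1 - 0.130455) = 14.6 × 0.86955 = 12.6954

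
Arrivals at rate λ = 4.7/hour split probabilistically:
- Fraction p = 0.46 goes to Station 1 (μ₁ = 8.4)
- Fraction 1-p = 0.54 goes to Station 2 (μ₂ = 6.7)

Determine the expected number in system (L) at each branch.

Effective rates: λ₁ = 4.7×0.46 = 2.162, λ₂ = 4.7×0.54 = 2.538
Station 1: ρ₁ = 2.162/8.4 = 0.2574, L₁ = ρ₁/(1-ρ₁) = 0.2574/(1-0.2574) = 0.3466
Station 2: ρ₂ = 2.538/6.7 = 0.3788, L₂ = ρ₂/(1-ρ₂) = 0.3788/(1-0.3788) = 0.6098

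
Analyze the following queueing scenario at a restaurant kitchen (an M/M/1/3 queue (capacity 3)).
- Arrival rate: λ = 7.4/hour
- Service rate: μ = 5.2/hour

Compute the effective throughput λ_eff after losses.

ρ = λ/μ = 7.4/5.2 = 1.4231
P₀ = (1-ρ)/(1-ρ^(K+1)) = (1-1.4231)/(1-1.4231^4) = -0.4231/-3.1015 = 0.1364
P_K = P₀×ρ^K = 0.13642 × 1.4231^3 = 0.13642 × 2.8821 = 0.3932
λ_eff = λ(1-P_K) = 7.4 × (1 - 0.39316) = 7.4 × 0.60684 = 4.4906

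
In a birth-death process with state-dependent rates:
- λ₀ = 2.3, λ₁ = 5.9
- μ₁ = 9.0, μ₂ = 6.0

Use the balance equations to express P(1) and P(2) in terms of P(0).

Balance equations:
State 0: λ₀P₀ = μ₁P₁ → P₁ = (λ₀/μ₁)P₀ = (2.3/9.0)P₀ = 0.2556P₀
State 1: P₂ = (λ₀λ₁)/(μ₁μ₂)P₀ = (2.3×5.9)/(9.0×6.0)P₀ = 0.2513P₀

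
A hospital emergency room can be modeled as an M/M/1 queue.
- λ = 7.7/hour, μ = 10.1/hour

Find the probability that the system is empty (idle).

ρ = λ/μ = 7.7/10.1 = 0.7624
P(0) = 1 - ρ = 1 - 0.7624 = 0.2376
The server is idle 23.76% of the time.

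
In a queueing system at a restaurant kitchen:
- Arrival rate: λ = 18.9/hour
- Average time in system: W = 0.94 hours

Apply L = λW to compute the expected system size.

Little's Law: L = λW
L = 18.9 × 0.94 = 17.7660 orders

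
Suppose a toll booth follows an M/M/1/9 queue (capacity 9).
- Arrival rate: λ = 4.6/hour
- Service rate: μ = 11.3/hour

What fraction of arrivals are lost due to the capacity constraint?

ρ = λ/μ = 4.6/11.3 = 0.40708
P₀ = (1-ρ)/(1-ρ^(K+1)) = (1-0.40708)/(1-0.40708^10) = 0.5929/0.9999 = 0.5930
P_K = P₀×ρ^K = 0.59299 × 0.40708^9 = 0.59299 × 0.00030699 = 0.0001820
Blocking probability = 0.01820%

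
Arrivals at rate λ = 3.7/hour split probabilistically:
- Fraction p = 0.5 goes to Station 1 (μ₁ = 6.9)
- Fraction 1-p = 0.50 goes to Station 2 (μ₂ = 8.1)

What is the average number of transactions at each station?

Effective rates: λ₁ = 3.7×0.5 = 1.85, λ₂ = 3.7×0.50 = 1.85
Station 1: ρ₁ = 1.85/6.9 = 0.2681, L₁ = ρ₁/(1-ρ₁) = 0.2681/(1-0.2681) = 0.3663
Station 2: ρ₂ = 1.85/8.1 = 0.2284, L₂ = ρ₂/(1-ρ₂) = 0.2284/(1-0.2284) = 0.2960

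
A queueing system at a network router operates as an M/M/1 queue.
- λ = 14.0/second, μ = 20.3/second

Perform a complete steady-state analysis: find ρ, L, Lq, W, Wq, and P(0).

Step 1: ρ = λ/μ = 14.0/20.3 = 0.6897
Step 2: L = λ/(μ-λ) = 14.0/6.30 = 2.2222
Step 3: Lq = λ²/(μ(μ-λ)) = 196.00/(20.3×6.30) = 1.5326
Step 4: W = 1/(μ-λ) = 1/6.30 = 0.15873
Step 5: Wq = λ/(μ(μ-λ)) = 14.0/(20.3×6.30) = 0.1095
Step 6: P(0) = 1-ρ = 0.3103
Verify: L = λW = 14.0×0.15873 = 2.2222 ✔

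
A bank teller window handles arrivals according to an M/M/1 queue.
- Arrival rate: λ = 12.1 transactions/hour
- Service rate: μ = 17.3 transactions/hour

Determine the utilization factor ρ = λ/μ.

Server utilization: ρ = λ/μ
ρ = 12.1/17.3 = 0.6994
The server is busy 69.94% of the time.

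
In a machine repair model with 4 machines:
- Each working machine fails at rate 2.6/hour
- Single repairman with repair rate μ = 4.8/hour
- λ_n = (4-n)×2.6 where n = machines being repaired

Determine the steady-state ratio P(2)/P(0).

P(2)/P(0) = ∏_{i=0}^{2-1} λ_i/μ_{i+1}
= (4-0)×2.6/4.8 × (4-1)×2.6/4.8
= 3.5208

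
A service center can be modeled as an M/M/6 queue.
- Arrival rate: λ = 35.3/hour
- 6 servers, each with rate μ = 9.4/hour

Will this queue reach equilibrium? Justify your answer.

Stability requires ρ = λ/(cμ) < 1
ρ = 35.3/(6 × 9.4) = 35.3/56.40 = 0.6259
Since 0.6259 < 1, the system is STABLE.
The servers are busy 62.59% of the time.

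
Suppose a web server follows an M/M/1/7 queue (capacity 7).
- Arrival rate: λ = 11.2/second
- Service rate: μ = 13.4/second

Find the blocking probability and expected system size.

ρ = λ/μ = 11.2/13.4 = 0.83582
P₀ = (1-ρ)/(1-ρ^(K+1)) = (1-0.83582)/(1-0.83582^8) = 0.1642/0.7618 = 0.2155
P_K = P₀×ρ^K = 0.21551 × 0.83582^7 = 0.21551 × 0.28496 = 0.06141
Blocking probability P_7 = 0.06141 (6.14%)
L = ρ[1 - (K+1)ρ^K + Kρ^(K+1)] / [(1-ρ)(1-ρ^(K+1))]
L = 0.83582 × (1 - 8×0.284964 + 7×0.238178) / ((1 - 0.83582) × (1 - 0.238178)) = 2.5897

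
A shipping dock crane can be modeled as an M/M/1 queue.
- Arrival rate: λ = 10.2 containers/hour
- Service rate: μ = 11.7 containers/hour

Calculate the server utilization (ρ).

Server utilization: ρ = λ/μ
ρ = 10.2/11.7 = 0.8718
The server is busy 87.18% of the time.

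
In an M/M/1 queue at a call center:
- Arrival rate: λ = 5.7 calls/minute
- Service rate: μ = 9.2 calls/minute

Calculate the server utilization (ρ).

Server utilization: ρ = λ/μ
ρ = 5.7/9.2 = 0.6196
The server is busy 61.96% of the time.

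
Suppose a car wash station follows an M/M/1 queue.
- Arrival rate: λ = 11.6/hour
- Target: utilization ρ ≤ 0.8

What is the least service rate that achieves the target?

ρ = λ/μ, so μ = λ/ρ
μ ≥ 11.6/0.8 = 14.5000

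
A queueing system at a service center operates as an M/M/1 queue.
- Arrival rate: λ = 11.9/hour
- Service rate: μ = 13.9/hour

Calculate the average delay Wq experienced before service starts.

First, compute utilization: ρ = λ/μ = 11.9/13.9 = 0.8561
For M/M/1: Wq = λ/(μ(μ-λ))
Wq = 11.9/(13.9 × (13.9-11.9))
Wq = 11.9/(13.9 × 2.00)
Wq = 0.4281 hours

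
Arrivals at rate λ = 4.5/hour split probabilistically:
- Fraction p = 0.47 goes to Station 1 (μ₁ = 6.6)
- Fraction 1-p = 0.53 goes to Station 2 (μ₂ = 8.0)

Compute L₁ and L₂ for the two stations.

Effective rates: λ₁ = 4.5×0.47 = 2.115, λ₂ = 4.5×0.53 = 2.385
Station 1: ρ₁ = 2.115/6.6 = 0.32045, L₁ = ρ₁/(1-ρ₁) = 0.32045/(1-0.32045) = 0.4716
Station 2: ρ₂ = 2.385/8.0 = 0.29813, L₂ = ρ₂/(1-ρ₂) = 0.29813/(1-0.29813) = 0.4248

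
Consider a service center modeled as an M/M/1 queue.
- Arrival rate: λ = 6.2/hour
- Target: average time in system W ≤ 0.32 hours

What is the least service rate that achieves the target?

For M/M/1: W = 1/(μ-λ)
Need W ≤ 0.32, so 1/(μ-λ) ≤ 0.32
μ - λ ≥ 1/0.32 = 3.1250
μ ≥ 6.2 + 3.1250 = 9.3250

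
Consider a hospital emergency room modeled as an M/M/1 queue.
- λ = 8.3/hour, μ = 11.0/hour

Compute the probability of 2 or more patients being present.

ρ = λ/μ = 8.3/11.0 = 0.7545
P(N ≥ n) = ρⁿ
P(N ≥ 2) = 0.7545^2
P(N ≥ 2) = 0.5693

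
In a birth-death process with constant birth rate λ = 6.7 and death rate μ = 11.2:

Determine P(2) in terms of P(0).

For constant rates: P(n)/P(0) = (λ/μ)^n
P(2)/P(0) = (6.7/11.2)^2 = 0.59821^2 = 0.3579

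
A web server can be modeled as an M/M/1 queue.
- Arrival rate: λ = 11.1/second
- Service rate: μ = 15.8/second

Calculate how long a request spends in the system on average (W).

First, compute utilization: ρ = λ/μ = 11.1/15.8 = 0.7025
For M/M/1: W = 1/(μ-λ)
W = 1/(15.8-11.1) = 1/4.70
W = 0.2128 seconds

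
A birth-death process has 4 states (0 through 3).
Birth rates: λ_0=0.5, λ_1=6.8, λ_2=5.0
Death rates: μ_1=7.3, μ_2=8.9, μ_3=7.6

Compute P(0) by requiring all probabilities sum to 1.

Ratios P(n)/P(0) = (λ₀···λₙ₋₁)/(μ₁···μₙ):
P(1)/P(0) = (0.5)/(7.3) = 0.06849
P(2)/P(0) = (0.5×6.8)/(7.3×8.9) = 0.05233
P(3)/P(0) = (0.5×6.8×5.0)/(7.3×8.9×7.6) = 0.03443

Normalization: ∑ P(n) = 1
P(0) × (1.0000 + 0.06849 + 0.05233 + 0.03443) = 1
P(0) × 1.1553 = 1
P(0) = 1/1.1553 = 0.8656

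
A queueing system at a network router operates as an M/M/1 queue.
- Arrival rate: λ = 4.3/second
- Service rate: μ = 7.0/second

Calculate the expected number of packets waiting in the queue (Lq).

ρ = λ/μ = 4.3/7.0 = 0.6143
For M/M/1: Lq = λ²/(μ(μ-λ))
Lq = 18.49/(7.0 × 2.70)
Lq = 0.9783 packets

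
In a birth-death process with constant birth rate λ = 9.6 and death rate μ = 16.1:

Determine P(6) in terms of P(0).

For constant rates: P(n)/P(0) = (λ/μ)^n
P(6)/P(0) = (9.6/16.1)^6 = 0.59627^6 = 0.04494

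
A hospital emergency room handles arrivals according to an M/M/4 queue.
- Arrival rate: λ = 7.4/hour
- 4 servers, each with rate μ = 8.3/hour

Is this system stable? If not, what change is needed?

Stability requires ρ = λ/(cμ) < 1
ρ = 7.4/(4 × 8.3) = 7.4/33.20 = 0.2229
Since 0.2229 < 1, the system is STABLE.
The servers are busy 22.29% of the time.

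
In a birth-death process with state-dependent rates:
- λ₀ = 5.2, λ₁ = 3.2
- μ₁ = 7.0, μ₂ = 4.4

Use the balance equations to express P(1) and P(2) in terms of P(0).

Balance equations:
State 0: λ₀P₀ = μ₁P₁ → P₁ = (λ₀/μ₁)P₀ = (5.2/7.0)P₀ = 0.7429P₀
State 1: P₂ = (λ₀λ₁)/(μ₁μ₂)P₀ = (5.2×3.2)/(7.0×4.4)P₀ = 0.5403P₀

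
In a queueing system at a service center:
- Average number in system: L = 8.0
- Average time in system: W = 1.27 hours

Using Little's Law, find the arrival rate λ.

Little's Law: L = λW, so λ = L/W
λ = 8.0/1.27 = 6.2992 customers/hour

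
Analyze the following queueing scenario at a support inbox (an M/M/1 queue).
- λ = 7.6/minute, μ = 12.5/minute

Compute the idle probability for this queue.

ρ = λ/μ = 7.6/12.5 = 0.6080
P(0) = 1 - ρ = 1 - 0.6080 = 0.3920
The server is idle 39.20% of the time.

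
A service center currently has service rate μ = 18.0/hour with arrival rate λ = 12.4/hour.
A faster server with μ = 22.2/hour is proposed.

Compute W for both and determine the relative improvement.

System 1: ρ₁ = 12.4/18.0 = 0.6889, W₁ = 1/(18.0-12.4) = 0.17857
System 2: ρ₂ = 12.4/22.2 = 0.5586, W₂ = 1/(22.2-12.4) = 0.10204
Improvement: (W₁-W₂)/W₁ = (0.17857-0.10204)/0.17857 = 42.86%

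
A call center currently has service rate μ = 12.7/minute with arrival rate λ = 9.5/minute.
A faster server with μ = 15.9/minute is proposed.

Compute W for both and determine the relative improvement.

System 1: ρ₁ = 9.5/12.7 = 0.7480, W₁ = 1/(12.7-9.5) = 0.31250
System 2: ρ₂ = 9.5/15.9 = 0.5975, W₂ = 1/(15.9-9.5) = 0.15625
Improvement: (W₁-W₂)/W₁ = (0.31250-0.15625)/0.31250 = 50.00%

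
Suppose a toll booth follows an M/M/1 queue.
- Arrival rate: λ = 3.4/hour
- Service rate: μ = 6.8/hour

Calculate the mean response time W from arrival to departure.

First, compute utilization: ρ = λ/μ = 3.4/6.8 = 0.5000
For M/M/1: W = 1/(μ-λ)
W = 1/(6.8-3.4) = 1/3.40
W = 0.2941 hours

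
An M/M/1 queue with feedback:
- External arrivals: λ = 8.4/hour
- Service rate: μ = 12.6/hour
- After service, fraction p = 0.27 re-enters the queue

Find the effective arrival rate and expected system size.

Effective arrival rate: λ_eff = λ/(1-p) = 8.4/(1-0.27) = 8.4/0.73 = 11.50685
ρ = λ_eff/μ = 11.50685/12.6 = 0.913242
L = ρ/(1-ρ) = 0.913242/(1-0.913242) = 10.5263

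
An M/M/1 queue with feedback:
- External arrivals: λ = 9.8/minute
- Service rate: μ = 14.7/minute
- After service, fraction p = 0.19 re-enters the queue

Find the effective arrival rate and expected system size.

Effective arrival rate: λ_eff = λ/(1-p) = 9.8/(1-0.19) = 9.8/0.81 = 12.098765
ρ = λ_eff/μ = 12.098765/14.7 = 0.823045
L = ρ/(1-ρ) = 0.823045/(1-0.823045) = 4.6512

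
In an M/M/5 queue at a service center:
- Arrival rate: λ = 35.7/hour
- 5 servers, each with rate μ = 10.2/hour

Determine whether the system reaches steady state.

Stability requires ρ = λ/(cμ) < 1
ρ = 35.7/(5 × 10.2) = 35.7/51.00 = 0.7000
Since 0.7000 < 1, the system is STABLE.
The servers are busy 70.00% of the time.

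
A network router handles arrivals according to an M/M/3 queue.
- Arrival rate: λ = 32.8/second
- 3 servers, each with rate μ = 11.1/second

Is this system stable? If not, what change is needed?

Stability requires ρ = λ/(cμ) < 1
ρ = 32.8/(3 × 11.1) = 32.8/33.30 = 0.9850
Since 0.9850 < 1, the system is STABLE.
The servers are busy 98.50% of the time.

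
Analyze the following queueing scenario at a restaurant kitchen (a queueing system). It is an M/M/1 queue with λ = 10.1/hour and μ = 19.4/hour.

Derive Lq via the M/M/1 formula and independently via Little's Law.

Method 1 (direct): Lq = λ²/(μ(μ-λ)) = 102.01/(19.4 × 9.30) = 0.5654

Method 2 (Little's Law):
W = 1/(μ-λ) = 1/9.30 = 0.10753
Wq = W - 1/μ = 0.10753 - 0.051546 = 0.05598
Lq = λWq = 10.1 × 0.05598 = 0.5654 ✔ (matches Method 1)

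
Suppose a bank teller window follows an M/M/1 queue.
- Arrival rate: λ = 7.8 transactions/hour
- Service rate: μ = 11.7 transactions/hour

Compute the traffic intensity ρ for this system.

Server utilization: ρ = λ/μ
ρ = 7.8/11.7 = 0.6667
The server is busy 66.67% of the time.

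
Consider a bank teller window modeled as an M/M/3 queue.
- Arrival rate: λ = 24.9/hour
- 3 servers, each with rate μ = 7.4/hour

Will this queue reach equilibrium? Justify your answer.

Stability requires ρ = λ/(cμ) < 1
ρ = 24.9/(3 × 7.4) = 24.9/22.20 = 1.1216
Since 1.1216 ≥ 1, the system is UNSTABLE.
Need c > λ/μ = 24.9/7.4 = 3.36.
Minimum servers needed: c = 4.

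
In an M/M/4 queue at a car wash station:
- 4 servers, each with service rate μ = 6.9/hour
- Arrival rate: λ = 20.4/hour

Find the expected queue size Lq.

Traffic intensity: ρ = λ/(cμ) = 20.4/(4×6.9) = 0.7391
Since ρ = 0.7391 < 1, system is stable.
Offered load a = λ/μ = cρ = 20.4/6.9 = 2.9565
P₀ = [ Σₙ₌₀^3 aⁿ/n! + a^4/(4!(1-ρ)) ]⁻¹
Σ = a^0/0! + a^1/1! + a^2/2! + a^3/3! = 1.0000 + 2.9565 + 4.3705 + 4.3072 = 12.6342
a^4/(4!(1-ρ)) = 76.4054/(24 × 0.26087) = 12.2036
P₀ = 1/(12.6342 + 12.2036) = 0.04026
Lq = P₀·a^4·ρ / (4!(1-ρ)²) = 0.04026 × 76.4054 × 0.7391 / (24 × 0.06805) = 1.3921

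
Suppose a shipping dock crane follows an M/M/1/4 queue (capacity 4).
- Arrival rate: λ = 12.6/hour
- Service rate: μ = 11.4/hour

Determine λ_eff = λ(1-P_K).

ρ = λ/μ = 12.6/11.4 = 1.10526
P₀ = (1-ρ)/(1-ρ^(K+1)) = (1-1.10526)/(1-1.10526^5) = -0.1053/-0.6494 = 0.1621
P_K = P₀×ρ^K = 0.1621 × 1.10526^4 = 0.1621 × 1.4923 = 0.2419
λ_eff = λ(1-P_K) = 12.6 × (1 - 0.24189) = 12.6 × 0.75811 = 9.5522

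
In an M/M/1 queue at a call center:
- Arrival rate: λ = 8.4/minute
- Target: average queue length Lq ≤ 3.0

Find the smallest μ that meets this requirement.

For M/M/1: Lq = λ²/(μ(μ-λ))
Need Lq ≤ 3.0, i.e. μ(μ-λ) ≥ λ²/3.0
μ² - 8.4μ - 70.56/3.0 ≥ 0  →  μ² - 8.4μ - 23.5200 ≥ 0
Quadratic formula (positive root): μ = [λ + √(λ² + 4×23.5200)]/2
Discriminant: 70.56 + 4×23.5200 = 164.6400, √164.6400 = 12.8312
μ ≥ (8.4 + 12.8312)/2 = 10.6156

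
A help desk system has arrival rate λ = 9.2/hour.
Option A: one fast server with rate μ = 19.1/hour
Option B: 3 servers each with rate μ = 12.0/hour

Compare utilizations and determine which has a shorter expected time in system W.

Option A: single server μ = 19.1 (M/M/1)
  ρ_A = 9.2/19.1 = 0.4817
  W_A = 1/(μ-λ) = 1/(19.1-9.2) = 1/9.90 = 0.1010

Option B: 3 servers μ = 12.0 (M/M/3)
  ρ_B = λ/(cμ) = 9.2/(3×12.0) = 0.2556
  Offered load a = λ/μ = cρ = 9.2/12.0 = 0.7667
  P₀ = [ Σₙ₌₀^2 aⁿ/n! + a^3/(3!(1-ρ)) ]⁻¹
  Σ = a^0/0! + a^1/1! + a^2/2! = 1.0000 + 0.7667 + 0.2939 = 2.0606
  a^3/(3!(1-ρ)) = 0.4506/(6 × 0.7444) = 0.1009
  P₀ = 1/(2.06056 + 0.100887) = 0.4627
  Lq = P₀·a^3·ρ / (3!(1-ρ)²) = 0.46265 × 0.45063 × 0.25556 / (6 × 0.55420) = 0.01602
  Wq_B = Lq/λ = 0.016023/9.2 = 0.001742
  W_B = Wq_B + 1/μ = 0.001742 + 0.08333 = 0.08507

Since W_B = 0.08507 < W_A = 0.1010, Option B (multiple servers) has the shorter time in system.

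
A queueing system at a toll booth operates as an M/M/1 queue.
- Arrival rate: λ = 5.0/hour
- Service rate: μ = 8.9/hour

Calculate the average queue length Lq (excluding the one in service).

ρ = λ/μ = 5.0/8.9 = 0.5618
For M/M/1: Lq = λ²/(μ(μ-λ))
Lq = 25.00/(8.9 × 3.90)
Lq = 0.7203 vehicles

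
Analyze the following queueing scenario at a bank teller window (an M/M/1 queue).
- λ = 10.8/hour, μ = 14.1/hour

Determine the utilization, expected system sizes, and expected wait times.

Step 1: ρ = λ/μ = 10.8/14.1 = 0.7660
Step 2: L = λ/(μ-λ) = 10.8/3.30 = 3.2727
Step 3: Lq = λ²/(μ(μ-λ)) = 116.64/(14.1×3.30) = 2.5068
Step 4: W = 1/(μ-λ) = 1/3.30 = 0.30303
Step 5: Wq = λ/(μ(μ-λ)) = 10.8/(14.1×3.30) = 0.2321
Step 6: P(0) = 1-ρ = 0.2340
Verify: L = λW = 10.8×0.30303 = 3.2727 ✔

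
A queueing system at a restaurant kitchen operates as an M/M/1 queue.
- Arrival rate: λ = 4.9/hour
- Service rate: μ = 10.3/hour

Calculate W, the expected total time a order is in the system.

First, compute utilization: ρ = λ/μ = 4.9/10.3 = 0.4757
For M/M/1: W = 1/(μ-λ)
W = 1/(10.3-4.9) = 1/5.40
W = 0.1852 hours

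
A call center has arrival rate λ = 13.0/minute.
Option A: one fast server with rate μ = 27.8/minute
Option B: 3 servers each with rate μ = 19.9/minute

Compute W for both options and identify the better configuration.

Option A: single server μ = 27.8 (M/M/1)
  ρ_A = 13.0/27.8 = 0.4676
  W_A = 1/(μ-λ) = 1/(27.8-13.0) = 1/14.80 = 0.06757

Option B: 3 servers μ = 19.9 (M/M/3)
  ρ_B = λ/(cμ) = 13.0/(3×19.9) = 0.2178
  Offered load a = λ/μ = cρ = 13.0/19.9 = 0.6533
  P₀ = [ Σₙ₌₀^2 aⁿ/n! + a^3/(3!(1-ρ)) ]⁻¹
  Σ = a^0/0! + a^1/1! + a^2/2! = 1.0000 + 0.65327 + 0.21338 = 1.8666
  a^3/(3!(1-ρ)) = 0.27879/(6 × 0.78224) = 0.05940
  P₀ = 1/(1.8666 + 0.05940) = 0.5192
  Lq = P₀·a^3·ρ / (3!(1-ρ)²) = 0.51920 × 0.27879 × 0.21776 / (6 × 0.61191) = 0.008585
  Wq_B = Lq/λ = 0.008585/13.0 = 0.0006604
  W_B = Wq_B + 1/μ = 0.0006604 + 0.05025 = 0.05091

Since W_B = 0.05091 < W_A = 0.06757, Option B (multiple servers) has the shorter time in system.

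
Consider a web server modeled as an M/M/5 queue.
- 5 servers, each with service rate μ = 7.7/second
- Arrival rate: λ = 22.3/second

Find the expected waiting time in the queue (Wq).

Traffic intensity: ρ = λ/(cμ) = 22.3/(5×7.7) = 0.5792
Since ρ = 0.5792 < 1, system is stable.
Offered load a = λ/μ = cρ = 22.3/7.7 = 2.8961
P₀ = [ Σₙ₌₀^4 aⁿ/n! + a^5/(5!(1-ρ)) ]⁻¹
Σ = a^0/0! + a^1/1! + a^2/2! + a^3/3! + a^4/4! = 1.0000 + 2.8961 + 4.1937 + 4.0485 + 2.9312 = 15.0695
a^5/(5!(1-ρ)) = 203.7374/(120 × 0.42078) = 4.0349
P₀ = 1/(15.0695 + 4.0349) = 0.05234
Lq = P₀·a^5·ρ / (5!(1-ρ)²) = 0.052344 × 203.7374 × 0.57922 / (120 × 0.17706) = 0.2907
Wq = Lq/λ = 0.2907/22.3 = 0.01304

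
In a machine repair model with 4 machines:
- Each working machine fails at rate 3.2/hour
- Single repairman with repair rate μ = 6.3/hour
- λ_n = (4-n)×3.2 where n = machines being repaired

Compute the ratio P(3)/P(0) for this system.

P(3)/P(0) = ∏_{i=0}^{3-1} λ_i/μ_{i+1}
= (4-0)×3.2/6.3 × (4-1)×3.2/6.3 × (4-2)×3.2/6.3
= 3.1451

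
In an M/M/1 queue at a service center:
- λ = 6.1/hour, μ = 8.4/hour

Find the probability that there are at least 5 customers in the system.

ρ = λ/μ = 6.1/8.4 = 0.7262
P(N ≥ n) = ρⁿ
P(N ≥ 5) = 0.7262^5
P(N ≥ 5) = 0.2020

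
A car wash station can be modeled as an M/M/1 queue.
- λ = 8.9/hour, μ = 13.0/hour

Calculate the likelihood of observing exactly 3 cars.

ρ = λ/μ = 8.9/13.0 = 0.6846
P(n) = (1-ρ)ρⁿ
P(3) = (1-0.6846) × 0.6846^3
P(3) = 0.3154 × 0.3209
P(3) = 0.1012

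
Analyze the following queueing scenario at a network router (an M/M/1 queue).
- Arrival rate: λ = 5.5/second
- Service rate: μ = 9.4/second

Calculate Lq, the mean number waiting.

ρ = λ/μ = 5.5/9.4 = 0.5851
For M/M/1: Lq = λ²/(μ(μ-λ))
Lq = 30.25/(9.4 × 3.90)
Lq = 0.8252 packets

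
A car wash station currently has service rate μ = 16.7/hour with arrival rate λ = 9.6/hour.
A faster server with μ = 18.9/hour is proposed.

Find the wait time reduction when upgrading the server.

System 1: ρ₁ = 9.6/16.7 = 0.5749, W₁ = 1/(16.7-9.6) = 0.14085
System 2: ρ₂ = 9.6/18.9 = 0.5079, W₂ = 1/(18.9-9.6) = 0.10753
Improvement: (W₁-W₂)/W₁ = (0.14085-0.10753)/0.14085 = 23.66%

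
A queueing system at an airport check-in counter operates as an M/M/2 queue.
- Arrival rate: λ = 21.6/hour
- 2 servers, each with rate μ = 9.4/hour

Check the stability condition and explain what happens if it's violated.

Stability requires ρ = λ/(cμ) < 1
ρ = 21.6/(2 × 9.4) = 21.6/18.80 = 1.1489
Since 1.1489 ≥ 1, the system is UNSTABLE.
Need c > λ/μ = 21.6/9.4 = 2.30.
Minimum servers needed: c = 3.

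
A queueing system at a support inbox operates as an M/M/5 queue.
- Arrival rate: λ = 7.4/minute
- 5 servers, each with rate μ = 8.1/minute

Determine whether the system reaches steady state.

Stability requires ρ = λ/(cμ) < 1
ρ = 7.4/(5 × 8.1) = 7.4/40.50 = 0.1827
Since 0.1827 < 1, the system is STABLE.
The servers are busy 18.27% of the time.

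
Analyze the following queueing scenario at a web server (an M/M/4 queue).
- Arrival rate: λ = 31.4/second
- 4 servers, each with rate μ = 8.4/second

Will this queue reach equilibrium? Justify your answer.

Stability requires ρ = λ/(cμ) < 1
ρ = 31.4/(4 × 8.4) = 31.4/33.60 = 0.9345
Since 0.9345 < 1, the system is STABLE.
The servers are busy 93.45% of the time.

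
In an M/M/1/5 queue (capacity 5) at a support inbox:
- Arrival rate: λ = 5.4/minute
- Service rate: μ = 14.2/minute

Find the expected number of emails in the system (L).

ρ = λ/μ = 5.4/14.2 = 0.380282
P₀ = (1-ρ)/(1-ρ^(K+1)) = (1-0.380282)/(1-0.380282^6) = 0.6197/0.9970 = 0.6216
P_K = P₀×ρ^K = 0.6216 × 0.380282^5 = 0.6216 × 0.007953 = 0.004944
L = ρ[1 - (K+1)ρ^K + Kρ^(K+1)] / [(1-ρ)(1-ρ^(K+1))]
L = 0.380282 × (1 - 6×0.007953 + 5×0.003024) / ((1 - 0.380282) × (1 - 0.003024)) = 0.5954 emails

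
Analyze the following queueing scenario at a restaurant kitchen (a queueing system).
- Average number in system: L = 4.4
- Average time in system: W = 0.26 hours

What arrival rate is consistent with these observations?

Little's Law: L = λW, so λ = L/W
λ = 4.4/0.26 = 16.9231 orders/hour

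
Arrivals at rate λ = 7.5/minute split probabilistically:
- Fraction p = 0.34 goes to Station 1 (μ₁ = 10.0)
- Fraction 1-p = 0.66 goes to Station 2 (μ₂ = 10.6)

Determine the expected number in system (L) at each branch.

Effective rates: λ₁ = 7.5×0.34 = 2.55, λ₂ = 7.5×0.66 = 4.95
Station 1: ρ₁ = 2.55/10.0 = 0.2550, L₁ = ρ₁/(1-ρ₁) = 0.2550/(1-0.2550) = 0.3423
Station 2: ρ₂ = 4.95/10.6 = 0.46698, L₂ = ρ₂/(1-ρ₂) = 0.46698/(1-0.46698) = 0.8761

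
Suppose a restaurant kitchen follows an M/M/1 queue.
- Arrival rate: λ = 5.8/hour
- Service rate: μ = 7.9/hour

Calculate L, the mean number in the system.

ρ = λ/μ = 5.8/7.9 = 0.7342
For M/M/1: L = λ/(μ-λ)
L = 5.8/(7.9-5.8) = 5.8/2.10
L = 2.7619 orders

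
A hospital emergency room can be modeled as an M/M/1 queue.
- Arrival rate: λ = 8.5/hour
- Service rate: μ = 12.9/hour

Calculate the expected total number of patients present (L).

ρ = λ/μ = 8.5/12.9 = 0.6589
For M/M/1: L = λ/(μ-λ)
L = 8.5/(12.9-8.5) = 8.5/4.40
L = 1.9318 patients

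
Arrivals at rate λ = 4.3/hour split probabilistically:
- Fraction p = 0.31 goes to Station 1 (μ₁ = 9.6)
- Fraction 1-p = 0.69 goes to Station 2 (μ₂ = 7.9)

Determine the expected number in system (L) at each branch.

Effective rates: λ₁ = 4.3×0.31 = 1.333, λ₂ = 4.3×0.69 = 2.967
Station 1: ρ₁ = 1.333/9.6 = 0.13885, L₁ = ρ₁/(1-ρ₁) = 0.13885/(1-0.13885) = 0.1612
Station 2: ρ₂ = 2.967/7.9 = 0.3756, L₂ = ρ₂/(1-ρ₂) = 0.3756/(1-0.3756) = 0.6015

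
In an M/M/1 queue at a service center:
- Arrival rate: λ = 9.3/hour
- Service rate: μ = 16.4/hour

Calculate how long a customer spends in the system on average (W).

First, compute utilization: ρ = λ/μ = 9.3/16.4 = 0.5671
For M/M/1: W = 1/(μ-λ)
W = 1/(16.4-9.3) = 1/7.10
W = 0.1408 hours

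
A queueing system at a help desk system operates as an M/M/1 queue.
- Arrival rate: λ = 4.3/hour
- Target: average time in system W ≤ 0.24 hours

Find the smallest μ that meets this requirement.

For M/M/1: W = 1/(μ-λ)
Need W ≤ 0.24, so 1/(μ-λ) ≤ 0.24
μ - λ ≥ 1/0.24 = 4.1667
μ ≥ 4.3 + 4.1667 = 8.4667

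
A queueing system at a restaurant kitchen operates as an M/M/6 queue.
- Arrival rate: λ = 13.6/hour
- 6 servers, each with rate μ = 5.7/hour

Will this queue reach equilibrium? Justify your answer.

Stability requires ρ = λ/(cμ) < 1
ρ = 13.6/(6 × 5.7) = 13.6/34.20 = 0.3977
Since 0.3977 < 1, the system is STABLE.
The servers are busy 39.77% of the time.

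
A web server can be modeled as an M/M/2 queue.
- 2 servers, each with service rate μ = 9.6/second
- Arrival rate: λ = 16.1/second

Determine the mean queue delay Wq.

Traffic intensity: ρ = λ/(cμ) = 16.1/(2×9.6) = 0.8385
Since ρ = 0.8385 < 1, system is stable.
Offered load a = λ/μ = cρ = 16.1/9.6 = 1.6771
P₀ = [ Σₙ₌₀^1 aⁿ/n! + a^2/(2!(1-ρ)) ]⁻¹
Σ = a^0/0! + a^1/1! = 1.0000 + 1.6771 = 2.6771
a^2/(2!(1-ρ)) = 2.81261/(2 × 0.161458) = 8.7100
P₀ = 1/(2.6771 + 8.7100) = 0.08782
Lq = P₀·a^2·ρ / (2!(1-ρ)²) = 0.0878187 × 2.81261 × 0.838542 / (2 × 0.0260688) = 3.9726
Wq = Lq/λ = 3.9726/16.1 = 0.2467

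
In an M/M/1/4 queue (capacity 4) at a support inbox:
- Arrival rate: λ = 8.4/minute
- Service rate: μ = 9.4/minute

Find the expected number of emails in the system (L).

ρ = λ/μ = 8.4/9.4 = 0.89362
P₀ = (1-ρ)/(1-ρ^(K+1)) = (1-0.89362)/(1-0.89362^5) = 0.10638/0.43014 = 0.2473
P_K = P₀×ρ^K = 0.2473 × 0.89362^4 = 0.2473 × 0.6377 = 0.1577
L = ρ[1 - (K+1)ρ^K + Kρ^(K+1)] / [(1-ρ)(1-ρ^(K+1))]
L = 0.89362 × (1 - 5×0.637693 + 4×0.569855) / ((1 - 0.89362) × (1 - 0.569855)) = 1.7763 emails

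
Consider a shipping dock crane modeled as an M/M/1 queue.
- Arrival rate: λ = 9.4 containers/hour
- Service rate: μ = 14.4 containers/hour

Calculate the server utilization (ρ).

Server utilization: ρ = λ/μ
ρ = 9.4/14.4 = 0.6528
The server is busy 65.28% of the time.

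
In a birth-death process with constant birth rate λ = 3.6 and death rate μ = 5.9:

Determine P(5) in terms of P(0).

For constant rates: P(n)/P(0) = (λ/μ)^n
P(5)/P(0) = (3.6/5.9)^5 = 0.61017^5 = 0.08458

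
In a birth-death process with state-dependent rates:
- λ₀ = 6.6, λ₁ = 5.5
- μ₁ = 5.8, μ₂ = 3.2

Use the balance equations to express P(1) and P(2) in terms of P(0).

Balance equations:
State 0: λ₀P₀ = μ₁P₁ → P₁ = (λ₀/μ₁)P₀ = (6.6/5.8)P₀ = 1.1379P₀
State 1: P₂ = (λ₀λ₁)/(μ₁μ₂)P₀ = (6.6×5.5)/(5.8×3.2)P₀ = 1.9558P₀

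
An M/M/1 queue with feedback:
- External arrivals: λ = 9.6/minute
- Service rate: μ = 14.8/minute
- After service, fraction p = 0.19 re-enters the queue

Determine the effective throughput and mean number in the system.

Effective arrival rate: λ_eff = λ/(1-p) = 9.6/(1-0.19) = 9.6/0.81 = 11.8519
ρ = λ_eff/μ = 11.8519/14.8 = 0.8008
L = ρ/(1-ρ) = 0.8008/(1-0.8008) = 4.0201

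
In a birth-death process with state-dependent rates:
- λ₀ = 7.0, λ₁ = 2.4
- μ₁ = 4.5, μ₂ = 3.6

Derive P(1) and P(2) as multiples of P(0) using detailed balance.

Balance equations:
State 0: λ₀P₀ = μ₁P₁ → P₁ = (λ₀/μ₁)P₀ = (7.0/4.5)P₀ = 1.5556P₀
State 1: P₂ = (λ₀λ₁)/(μ₁μ₂)P₀ = (7.0×2.4)/(4.5×3.6)P₀ = 1.0370P₀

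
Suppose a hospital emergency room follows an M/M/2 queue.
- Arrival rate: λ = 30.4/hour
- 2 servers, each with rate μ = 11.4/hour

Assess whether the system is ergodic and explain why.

Stability requires ρ = λ/(cμ) < 1
ρ = 30.4/(2 × 11.4) = 30.4/22.80 = 1.3333
Since 1.3333 ≥ 1, the system is UNSTABLE.
Need c > λ/μ = 30.4/11.4 = 2.67.
Minimum servers needed: c = 3.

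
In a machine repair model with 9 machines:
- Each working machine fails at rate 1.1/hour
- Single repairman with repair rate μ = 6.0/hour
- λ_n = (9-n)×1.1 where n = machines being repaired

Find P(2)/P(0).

P(2)/P(0) = ∏_{i=0}^{2-1} λ_i/μ_{i+1}
= (9-0)×1.1/6.0 × (9-1)×1.1/6.0
= 2.4200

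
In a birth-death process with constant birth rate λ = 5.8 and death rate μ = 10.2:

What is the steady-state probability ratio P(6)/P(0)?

For constant rates: P(n)/P(0) = (λ/μ)^n
P(6)/P(0) = (5.8/10.2)^6 = 0.56863^6 = 0.03380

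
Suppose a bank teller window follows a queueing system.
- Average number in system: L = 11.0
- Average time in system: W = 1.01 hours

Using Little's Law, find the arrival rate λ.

Little's Law: L = λW, so λ = L/W
λ = 11.0/1.01 = 10.8911 transactions/hour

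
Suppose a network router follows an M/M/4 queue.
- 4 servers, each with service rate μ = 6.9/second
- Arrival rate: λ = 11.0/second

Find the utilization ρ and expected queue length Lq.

Traffic intensity: ρ = λ/(cμ) = 11.0/(4×6.9) = 0.3986
Since ρ = 0.3986 < 1, system is stable.
Offered load a = λ/μ = cρ = 11.0/6.9 = 1.5942
P₀ = [ Σₙ₌₀^3 aⁿ/n! + a^4/(4!(1-ρ)) ]⁻¹
Σ = a^0/0! + a^1/1! + a^2/2! + a^3/3! = 1.0000 + 1.5942 + 1.2707 + 0.6753 = 4.5402
a^4/(4!(1-ρ)) = 6.4591/(24 × 0.6014) = 0.4475
P₀ = 1/(4.5402 + 0.4475) = 0.2005
Lq = P₀·a^4·ρ / (4!(1-ρ)²) = 0.20049 × 6.4591 × 0.39855 / (24 × 0.36174) = 0.05945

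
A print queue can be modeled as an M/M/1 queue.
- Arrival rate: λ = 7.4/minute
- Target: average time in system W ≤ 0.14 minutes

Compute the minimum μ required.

For M/M/1: W = 1/(μ-λ)
Need W ≤ 0.14, so 1/(μ-λ) ≤ 0.14
μ - λ ≥ 1/0.14 = 7.1429
μ ≥ 7.4 + 7.1429 = 14.5429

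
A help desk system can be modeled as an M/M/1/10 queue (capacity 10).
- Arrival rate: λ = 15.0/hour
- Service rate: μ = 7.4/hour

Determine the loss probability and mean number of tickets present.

ρ = λ/μ = 15.0/7.4 = 2.02703
P₀ = (1-ρ)/(1-ρ^(K+1)) = (1-2.02703)/(1-2.02703^11) = -1.0270/-2372.8974 = 0.0004328
P_K = P₀×ρ^K = 0.0004328 × 2.02703^10 = 0.0004328 × 1171.1210 = 0.5069
Blocking probability P_10 = 0.5069 (50.69%)
L = ρ[1 - (K+1)ρ^K + Kρ^(K+1)] / [(1-ρ)(1-ρ^(K+1))]
L = 2.02703 × (1 - 11×1171.1210 + 10×2373.8974) / ((1 - 2.02703) × (1 - 2373.8974)) = 9.0310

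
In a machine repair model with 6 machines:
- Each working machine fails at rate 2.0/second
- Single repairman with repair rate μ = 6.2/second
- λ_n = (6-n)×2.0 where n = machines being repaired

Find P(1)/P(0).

P(1)/P(0) = ∏_{i=0}^{1-1} λ_i/μ_{i+1}
= (6-0)×2.0/6.2
= 1.9355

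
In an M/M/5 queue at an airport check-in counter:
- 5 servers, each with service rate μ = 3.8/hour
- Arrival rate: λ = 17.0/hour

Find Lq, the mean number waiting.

Traffic intensity: ρ = λ/(cμ) = 17.0/(5×3.8) = 0.8947
Since ρ = 0.8947 < 1, system is stable.
Offered load a = λ/μ = cρ = 17.0/3.8 = 4.4737
P₀ = [ Σₙ₌₀^4 aⁿ/n! + a^5/(5!(1-ρ)) ]⁻¹
Σ = a^0/0! + a^1/1! + a^2/2! + a^3/3! + a^4/4! = 1.0000 + 4.4737 + 10.0069 + 14.9226 + 16.6898 = 47.0930
a^5/(5!(1-ρ)) = 1791.9530/(120 × 0.1052632) = 141.8629
P₀ = 1/(47.0930 + 141.8629) = 0.005292
Lq = P₀·a^5·ρ / (5!(1-ρ)²) = 0.00529224 × 1791.9530 × 0.894737 / (120 × 0.0110803) = 6.3816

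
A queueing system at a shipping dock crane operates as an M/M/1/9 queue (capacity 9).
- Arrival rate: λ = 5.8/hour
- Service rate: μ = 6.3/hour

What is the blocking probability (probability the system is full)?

ρ = λ/μ = 5.8/6.3 = 0.92063
P₀ = (1-ρ)/(1-ρ^(K+1)) = (1-0.92063)/(1-0.92063^10) = 0.07937/0.5626 = 0.1411
P_K = P₀×ρ^K = 0.14107 × 0.92063^9 = 0.14107 × 0.47508 = 0.06702
Blocking probability = 6.70%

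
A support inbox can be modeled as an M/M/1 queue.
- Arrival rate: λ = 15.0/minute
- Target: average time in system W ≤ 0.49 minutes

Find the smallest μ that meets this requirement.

For M/M/1: W = 1/(μ-λ)
Need W ≤ 0.49, so 1/(μ-λ) ≤ 0.49
μ - λ ≥ 1/0.49 = 2.0408
μ ≥ 15.0 + 2.0408 = 17.0408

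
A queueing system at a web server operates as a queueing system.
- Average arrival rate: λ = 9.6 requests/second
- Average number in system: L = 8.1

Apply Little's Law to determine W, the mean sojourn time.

Little's Law: L = λW, so W = L/λ
W = 8.1/9.6 = 0.8438 seconds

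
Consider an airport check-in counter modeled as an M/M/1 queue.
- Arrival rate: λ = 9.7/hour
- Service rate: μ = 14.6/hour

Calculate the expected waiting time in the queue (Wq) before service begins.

First, compute utilization: ρ = λ/μ = 9.7/14.6 = 0.6644
For M/M/1: Wq = λ/(μ(μ-λ))
Wq = 9.7/(14.6 × (14.6-9.7))
Wq = 9.7/(14.6 × 4.90)
Wq = 0.1356 hours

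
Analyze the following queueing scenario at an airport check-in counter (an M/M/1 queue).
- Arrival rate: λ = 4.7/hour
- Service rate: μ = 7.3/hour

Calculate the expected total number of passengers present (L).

ρ = λ/μ = 4.7/7.3 = 0.6438
For M/M/1: L = λ/(μ-λ)
L = 4.7/(7.3-4.7) = 4.7/2.60
L = 1.8077 passengers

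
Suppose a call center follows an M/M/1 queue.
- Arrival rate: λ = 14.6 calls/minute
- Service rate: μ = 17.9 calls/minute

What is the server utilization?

Server utilization: ρ = λ/μ
ρ = 14.6/17.9 = 0.8156
The server is busy 81.56% of the time.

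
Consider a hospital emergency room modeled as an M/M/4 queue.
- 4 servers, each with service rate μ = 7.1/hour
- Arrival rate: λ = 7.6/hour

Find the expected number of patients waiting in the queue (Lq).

Traffic intensity: ρ = λ/(cμ) = 7.6/(4×7.1) = 0.2676
Since ρ = 0.2676 < 1, system is stable.
Offered load a = λ/μ = cρ = 7.6/7.1 = 1.0704
P₀ = [ Σₙ₌₀^3 aⁿ/n! + a^4/(4!(1-ρ)) ]⁻¹
Σ = a^0/0! + a^1/1! + a^2/2! + a^3/3! = 1.0000 + 1.0704 + 0.5729 + 0.2044 = 2.8477
a^4/(4!(1-ρ)) = 1.3129/(24 × 0.7324) = 0.07469
P₀ = 1/(2.8477 + 0.07469) = 0.3422
Lq = P₀·a^4·ρ / (4!(1-ρ)²) = 0.342181 × 1.31287 × 0.267606 / (24 × 0.536402) = 0.009338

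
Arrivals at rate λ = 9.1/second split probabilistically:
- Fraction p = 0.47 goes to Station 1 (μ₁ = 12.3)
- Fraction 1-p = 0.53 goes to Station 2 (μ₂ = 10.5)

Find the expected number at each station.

Effective rates: λ₁ = 9.1×0.47 = 4.277, λ₂ = 9.1×0.53 = 4.823
Station 1: ρ₁ = 4.277/12.3 = 0.34772, L₁ = ρ₁/(1-ρ₁) = 0.34772/(1-0.34772) = 0.5331
Station 2: ρ₂ = 4.823/10.5 = 0.45933, L₂ = ρ₂/(1-ρ₂) = 0.45933/(1-0.45933) = 0.8496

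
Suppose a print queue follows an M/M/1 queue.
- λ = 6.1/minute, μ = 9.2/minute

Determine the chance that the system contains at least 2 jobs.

ρ = λ/μ = 6.1/9.2 = 0.6630
P(N ≥ n) = ρⁿ
P(N ≥ 2) = 0.6630^2
P(N ≥ 2) = 0.4396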